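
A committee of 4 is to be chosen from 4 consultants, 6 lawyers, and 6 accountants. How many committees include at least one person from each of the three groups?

936

With no constraint there are C(16,4) = 1820 possible selections.
Subtract selections that omit an entire group: no consultants → C(12,4) = 495; no lawyers → C(10,4) = 210; no accountants → C(10,4) = 210.
Add back selections omitting two groups (i.e. drawn from a single group): C(4,4) + C(6,4) + C(6,4) = 31.
By inclusion–exclusion: 1820 − 915 + 31 = 936.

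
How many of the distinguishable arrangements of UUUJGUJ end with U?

Fix U in the last position and arrange the remaining 6 letters.
Those 6 letters have J appearing twice and U appearing 3 times, giving (6)!/(3!·2!) = 60.

60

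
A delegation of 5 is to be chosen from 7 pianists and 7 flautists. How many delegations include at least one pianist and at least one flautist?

1960

Unrestricted: C(14,5) = 2002 ways to pick any 5 of the 14.
Selections missing a whole group: no pianists → C(7,5) = 21; no flautists → C(7,5) = 21.
Both groups omitted at once is impossible, so 2002 − 42 = 1960.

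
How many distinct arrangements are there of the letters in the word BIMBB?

20

BIMBB has 5 letters with B appearing 3 times.
So there are 5! / (3!) = 20 distinguishable arrangements.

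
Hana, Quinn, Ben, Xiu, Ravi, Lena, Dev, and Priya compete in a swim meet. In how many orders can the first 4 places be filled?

1680

This is an ordered selection of 4 from 8: P(8,4).
That gives 8 × 7 × 6 × 5 = 1680.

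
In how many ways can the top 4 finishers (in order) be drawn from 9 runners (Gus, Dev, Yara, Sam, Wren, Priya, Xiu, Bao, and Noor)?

3024

This is an ordered selection of 4 from 9: P(9,4).
That gives 9 × 8 × 7 × 6 = 3024.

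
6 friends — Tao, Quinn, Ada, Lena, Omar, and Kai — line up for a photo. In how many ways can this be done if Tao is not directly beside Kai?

480

Of the 6! = 720 arrangements, those with Tao and Kai adjacent number 2 × 5! = 240 (treat the pair as a block with 2 internal orders).
So 720 − 240 = 480 arrangements keep them apart.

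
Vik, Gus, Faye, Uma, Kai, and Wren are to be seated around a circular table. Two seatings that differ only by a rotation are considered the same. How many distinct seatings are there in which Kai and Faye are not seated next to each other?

72

All circular seatings of 6 people number (5)! = 120.
Seatings with Kai beside Faye: treat them as a block with 2 internal orders, giving 2 × (4)! = 48.
Subtracting, 120 − 48 = 72.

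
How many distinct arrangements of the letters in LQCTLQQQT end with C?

Fix C in the last position and arrange the remaining 8 letters.
Those 8 letters have L appearing twice, Q appearing 4 times, and T appearing twice, giving (8)!/(4!·2!·2!) = 420.

420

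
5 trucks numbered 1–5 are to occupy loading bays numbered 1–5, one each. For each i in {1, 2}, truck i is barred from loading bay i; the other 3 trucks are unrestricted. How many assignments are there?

78

Let Aᵢ (for i ∈ {1, 2}) be the placements that put truck i in its forbidden loading bay. Any j of these fix j positions, leaving (5−j)! ways to fill the rest, and there are C(2,j) ways to pick which j.
By inclusion–exclusion, the number of valid placements is Σ_{j=0}^{2} (−1)^j C(2,j)·(5−j)!.
Computing: 120 − 48 + 6 = 78.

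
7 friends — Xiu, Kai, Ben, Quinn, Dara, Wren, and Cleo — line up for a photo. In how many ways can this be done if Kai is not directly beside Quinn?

3600

Of the 7! = 5040 arrangements, those with Kai and Quinn adjacent number 2 × 6! = 1440 (treat the pair as a block with 2 internal orders).
So 5040 − 1440 = 3600 arrangements keep them apart.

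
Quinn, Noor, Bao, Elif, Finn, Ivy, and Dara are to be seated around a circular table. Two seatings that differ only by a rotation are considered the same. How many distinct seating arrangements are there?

720

Seat Quinn anywhere (absorbing the rotational symmetry), then permute the other 6: (6)! = 720.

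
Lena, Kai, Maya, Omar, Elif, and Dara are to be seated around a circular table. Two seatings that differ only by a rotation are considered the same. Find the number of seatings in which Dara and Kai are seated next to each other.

48

Treat {Dara, Kai} as one unit (2 internal orders) and seat the resulting 5 units around the table: (4)! circular arrangements.
So 2 × (4)! = 2 × 24 = 48.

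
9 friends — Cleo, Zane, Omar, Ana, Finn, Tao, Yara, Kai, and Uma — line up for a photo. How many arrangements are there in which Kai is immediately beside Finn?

80640

Treat {Kai, Finn} as a single unit. There are 8 units to order, and the pair itself can be ordered 2 ways.
So the count is 2·(8)! = 80640.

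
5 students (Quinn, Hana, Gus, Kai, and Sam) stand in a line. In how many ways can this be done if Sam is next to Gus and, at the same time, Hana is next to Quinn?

Treat {Sam,Gus} as one block (2 orders) and {Hana,Quinn} as another (2 orders).
That leaves 3 units to arrange: 2 × 2 × 3! = 4 × 6 = 24.

24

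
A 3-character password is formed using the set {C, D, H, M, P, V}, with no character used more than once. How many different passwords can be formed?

With no repetition, fill the 3 characters in order: 6 choices, then 5, down to 4.
6 × 5 × 4 = 120.

120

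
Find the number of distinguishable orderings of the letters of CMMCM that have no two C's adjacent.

Total arrangements of CMMCM: 5!/(3!·2!) = 10.
If the two C's are adjacent, glue them into one block, leaving 4 items to arrange: (4)!/(3!) = 4 ways.
Hence 10 − 4 = 6.

6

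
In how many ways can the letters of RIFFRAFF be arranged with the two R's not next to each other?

630

Total arrangements of RIFFRAFF: 8!/(4!·2!) = 840.
If the two R's are adjacent, glue them into one block, leaving 7 items to arrange: (7)!/(4!) = 210 ways.
Hence 840 − 210 = 630.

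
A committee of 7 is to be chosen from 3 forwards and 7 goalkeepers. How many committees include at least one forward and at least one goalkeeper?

119

With no constraint there are C(10,7) = 120 possible selections.
Selections missing a whole group: no forwards → C(7,7) = 1; no goalkeepers → C(3,7) = 0.
Both groups omitted at once is impossible, so 120 − 1 = 119.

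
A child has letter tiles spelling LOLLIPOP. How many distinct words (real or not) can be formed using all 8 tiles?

Letter multiplicities in LOLLIPOP: I×1, L×3, O×2, P×2.
So there are 8! / (3!·2!·2!) = 1680 distinguishable arrangements.

1680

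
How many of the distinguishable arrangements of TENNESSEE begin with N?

840

Fix N in the first position and arrange the remaining 8 letters.
Those 8 letters have E appearing 4 times and S appearing twice, giving (8)!/(4!·2!) = 840.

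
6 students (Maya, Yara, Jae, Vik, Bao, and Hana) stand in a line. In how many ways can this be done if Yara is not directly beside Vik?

480

Of the 6! = 720 arrangements, those with Yara and Vik adjacent number 2 × 5! = 240 (treat the pair as a block with 2 internal orders).
Complementary counting: 720 − 240 = 480.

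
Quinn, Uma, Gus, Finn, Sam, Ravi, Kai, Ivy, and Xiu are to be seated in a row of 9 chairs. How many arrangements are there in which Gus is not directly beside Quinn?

282240

Of the 9! = 362880 arrangements, those with Gus and Quinn adjacent number 2 × 8! = 80640 (treat the pair as a block with 2 internal orders).
So 362880 − 80640 = 282240 arrangements keep them apart.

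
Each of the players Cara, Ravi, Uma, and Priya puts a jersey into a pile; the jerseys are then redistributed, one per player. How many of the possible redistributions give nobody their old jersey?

Count assignments avoiding every fixed point. For any j of the 4 players fixed to their old jersey, the other 4−j can be arranged in (4−j)! ways.
By inclusion–exclusion this is Σ_{j=0}^{4} (−1)^j C(4,j)·(4−j)!.
Computing: 24 − 24 + 12 − 4 + 1 = 9.

9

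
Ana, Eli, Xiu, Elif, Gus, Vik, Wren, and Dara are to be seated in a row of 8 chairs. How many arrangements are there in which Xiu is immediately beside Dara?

10080

Glue Xiu and Dara into one block (2 internal orders), leaving 7 units to arrange in a row.
That gives 2 × 7! = 2 × 5040 = 10080.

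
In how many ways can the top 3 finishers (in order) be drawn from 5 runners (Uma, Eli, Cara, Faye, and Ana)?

This is an ordered selection of 3 from 5: P(5,3).
That gives 5 × 4 × 3 = 60.

60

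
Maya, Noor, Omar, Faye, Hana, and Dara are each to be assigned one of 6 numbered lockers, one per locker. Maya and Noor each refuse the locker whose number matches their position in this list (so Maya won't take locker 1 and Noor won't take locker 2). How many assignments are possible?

Let Aᵢ (for i ∈ {1, 2}) be the placements that put person i in their forbidden locker. Any j of these fix j positions, leaving (6−j)! ways to fill the rest, and there are C(2,j) ways to pick which j.
By inclusion–exclusion, the number of valid placements is Σ_{j=0}^{2} (−1)^j C(2,j)·(6−j)!.
Computing: 720 − 240 + 24 = 504.

504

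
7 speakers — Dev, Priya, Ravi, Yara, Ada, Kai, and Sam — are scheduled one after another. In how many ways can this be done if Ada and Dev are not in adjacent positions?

There are 7! = 5040 arrangements in all. If Ada and Dev are adjacent, merging them into one block gives 2·(6)! = 1440 arrangements.
Complementary counting: 5040 − 1440 = 3600.

3600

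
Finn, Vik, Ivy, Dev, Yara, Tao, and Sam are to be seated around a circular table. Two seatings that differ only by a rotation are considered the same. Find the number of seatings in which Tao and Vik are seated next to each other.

240

Glue Tao and Vik into a block (2 internal orders). Seating 6 units around a circle gives (5)! arrangements.
So 2 × (5)! = 2 × 120 = 240.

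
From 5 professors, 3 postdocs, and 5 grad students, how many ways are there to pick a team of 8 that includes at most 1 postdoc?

405

Split by how many postdocs are chosen (0 through 1).
Sum: C(3,0)·C(10,8) + C(3,1)·C(10,7) = 45 + 360 = 405.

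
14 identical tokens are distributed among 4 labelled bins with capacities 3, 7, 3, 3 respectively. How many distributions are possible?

Without the upper bounds there are C(17,3) = 680 ways to split 14 among 4 bins.
Subtract solutions that violate a single cap (substitute x_i' = x_i − (cap_i+1)): x_1 ≥ 4 gives C(13,3) = 286; x_2 ≥ 8 gives C(9,3) = 84; x_3 ≥ 4 gives C(13,3) = 286; x_4 ≥ 4 gives C(13,3) = 286. Together 942.
Add back pairs where two caps are both exceeded: 10 + 84 + 84 + 10 + 10 + 84 = 282.
Subtract triples: 0 + 0 + 10 + 0 = 10.
By inclusion–exclusion the count is 680 − 942 + 282 − 10 = 10.

10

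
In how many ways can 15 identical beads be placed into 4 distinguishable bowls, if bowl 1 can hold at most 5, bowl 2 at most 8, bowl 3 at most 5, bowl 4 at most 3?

Ignoring the caps, the number of non-negative solutions to x_1+…+x_4 = 15 is C(18,3) = 816.
Subtract solutions that violate a single cap (substitute x_i' = x_i − (cap_i+1)): x_1 ≥ 6 gives C(12,3) = 220; x_2 ≥ 9 gives C(9,3) = 84; x_3 ≥ 6 gives C(12,3) = 220; x_4 ≥ 4 gives C(14,3) = 364. Together 888.
Add back pairs where two caps are both exceeded: 1 + 20 + 56 + 1 + 10 + 56 = 144.
By inclusion–exclusion the count is 816 − 888 + 144 = 72.

72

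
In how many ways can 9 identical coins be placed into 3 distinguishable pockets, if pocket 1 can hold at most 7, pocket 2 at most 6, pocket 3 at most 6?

40

Ignoring the caps, the number of non-negative solutions to x_1+…+x_3 = 9 is C(11,2) = 55.
Subtract solutions that violate a single cap (substitute x_i' = x_i − (cap_i+1)): x_1 ≥ 8 gives C(3,2) = 3; x_2 ≥ 7 gives C(4,2) = 6; x_3 ≥ 7 gives C(4,2) = 6. Together 15.
No two caps can be exceeded simultaneously, so the pair terms are all 0.
By inclusion–exclusion the count is 55 − 15 + 0 = 40.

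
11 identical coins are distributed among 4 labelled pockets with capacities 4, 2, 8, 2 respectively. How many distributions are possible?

By stars and bars, unrestricted non-negative solutions to x_1+…+x_4 = 11 number C(11+3,3) = 364.
Subtract solutions that violate a single cap (substitute x_i' = x_i − (cap_i+1)): x_1 ≥ 5 gives C(9,3) = 84; x_2 ≥ 3 gives C(11,3) = 165; x_3 ≥ 9 gives C(5,3) = 10; x_4 ≥ 3 gives C(11,3) = 165. Together 424.
Add back pairs where two caps are both exceeded: 20 + 0 + 20 + 0 + 56 + 0 = 96.
Subtract triples: 0 + 1 + 0 + 0 = 1.
By inclusion–exclusion the count is 364 − 424 + 96 − 1 = 35.

35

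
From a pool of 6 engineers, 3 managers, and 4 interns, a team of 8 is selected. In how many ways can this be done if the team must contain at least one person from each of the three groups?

With no constraint there are C(13,8) = 1287 possible selections.
Selections missing a whole group: no engineers → C(7,8) = 0; no managers → C(10,8) = 45; no interns → C(9,8) = 9.
Add back selections omitting two groups (i.e. drawn from a single group): C(6,8) + C(3,8) + C(4,8) = 0.
By inclusion–exclusion: 1287 − 54 + 0 = 1233.

1233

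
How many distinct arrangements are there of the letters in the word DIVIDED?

420

DIVIDED has 7 letters with D appearing 3 times and I appearing twice.
The number of distinct arrangements is 7!/(3!·2!) = 5040/12 = 420.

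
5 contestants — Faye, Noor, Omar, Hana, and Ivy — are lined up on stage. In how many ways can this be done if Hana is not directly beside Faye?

Of the 5! = 120 arrangements, those with Hana and Faye adjacent number 2 × 4! = 48 (treat the pair as a block with 2 internal orders).
Complementary counting: 120 − 48 = 72.

72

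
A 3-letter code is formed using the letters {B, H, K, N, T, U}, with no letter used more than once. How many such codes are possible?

120

This is a permutation of 3 out of 6: P(6,3) = 6!/3!.
6 × 5 × 4 = 120.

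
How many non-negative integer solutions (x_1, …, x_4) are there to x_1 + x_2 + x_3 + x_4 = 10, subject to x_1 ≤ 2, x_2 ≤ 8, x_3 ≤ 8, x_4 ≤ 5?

Without the upper bounds there are C(13,3) = 286 ways to split 10 among 4 variables.
Subtract solutions that violate a single cap (substitute x_i' = x_i − (cap_i+1)): x_1 ≥ 3 gives C(10,3) = 120; x_2 ≥ 9 gives C(4,3) = 4; x_3 ≥ 9 gives C(4,3) = 4; x_4 ≥ 6 gives C(7,3) = 35. Together 163.
Add back pairs where two caps are both exceeded: 0 + 0 + 4 + 0 + 0 + 0 = 4.
By inclusion–exclusion the count is 286 − 163 + 4 = 127.

127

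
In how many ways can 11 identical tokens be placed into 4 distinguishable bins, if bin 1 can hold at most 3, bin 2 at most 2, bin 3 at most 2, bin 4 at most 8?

26

Without the upper bounds there are C(14,3) = 364 ways to split 11 among 4 bins.
Subtract solutions that violate a single cap (substitute x_i' = x_i − (cap_i+1)): x_1 ≥ 4 gives C(10,3) = 120; x_2 ≥ 3 gives C(11,3) = 165; x_3 ≥ 3 gives C(11,3) = 165; x_4 ≥ 9 gives C(5,3) = 10. Together 460.
Add back pairs where two caps are both exceeded: 35 + 35 + 0 + 56 + 0 + 0 = 126.
Subtract triples: 4 + 0 + 0 + 0 = 4.
By inclusion–exclusion the count is 364 − 460 + 126 − 4 = 26.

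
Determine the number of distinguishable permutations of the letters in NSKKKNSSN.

NSKKKNSSN has 9 letters with K appearing 3 times, N appearing 3 times, and S appearing 3 times.
So there are 9! / (3!·3!·3!) = 1680 distinguishable arrangements.

1680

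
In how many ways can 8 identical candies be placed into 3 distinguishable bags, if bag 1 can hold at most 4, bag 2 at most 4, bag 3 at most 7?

24

By stars and bars, unrestricted non-negative solutions to x_1+…+x_3 = 8 number C(8+2,2) = 45.
Subtract solutions that violate a single cap (substitute x_i' = x_i − (cap_i+1)): x_1 ≥ 5 gives C(5,2) = 10; x_2 ≥ 5 gives C(5,2) = 10; x_3 ≥ 8 gives C(2,2) = 1. Together 21.
No two caps can be exceeded simultaneously, so the pair terms are all 0.
By inclusion–exclusion the count is 45 − 21 + 0 = 24.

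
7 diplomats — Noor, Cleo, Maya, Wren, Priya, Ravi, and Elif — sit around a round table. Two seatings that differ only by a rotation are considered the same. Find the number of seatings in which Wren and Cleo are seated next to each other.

240

Treat {Wren, Cleo} as one unit (2 internal orders) and seat the resulting 6 units around the table: (5)! circular arrangements.
So 2 × (5)! = 2 × 120 = 240.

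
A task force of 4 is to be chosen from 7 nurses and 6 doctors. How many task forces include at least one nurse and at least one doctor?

665

Unrestricted: C(13,4) = 715 ways to pick any 4 of the 13.
Selections missing a whole group: no nurses → C(6,4) = 15; no doctors → C(7,4) = 35.
Both groups omitted at once is impossible, so 715 − 50 = 665.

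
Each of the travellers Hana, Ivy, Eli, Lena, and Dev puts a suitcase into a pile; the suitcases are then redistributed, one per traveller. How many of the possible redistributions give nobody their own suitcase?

This is the derangement count D_5: permutations of 5 items with no fixed point.
By inclusion–exclusion this is Σ_{j=0}^{5} (−1)^j C(5,j)·(5−j)!.
Computing: 120 − 120 + 60 − 20 + 5 − 1 = 44.

44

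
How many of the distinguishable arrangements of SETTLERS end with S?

With the last slot taken by S, it remains to arrange the other 7 letters (ETTLERS).
Those 7 letters have E appearing twice and T appearing twice, giving (7)!/(2!·2!) = 1260.

1260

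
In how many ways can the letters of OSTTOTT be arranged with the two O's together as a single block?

Treat the 2 copies of O as a single block. The multiset to arrange is then {OO, S, T, T, T, T}, 6 items in all.
That gives (6)!/(4!) = 30 arrangements.

30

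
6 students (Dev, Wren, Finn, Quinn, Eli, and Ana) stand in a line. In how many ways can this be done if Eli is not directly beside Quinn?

Of the 6! = 720 arrangements, those with Eli and Quinn adjacent number 2 × 5! = 240 (treat the pair as a block with 2 internal orders).
Complementary counting: 720 − 240 = 480.

480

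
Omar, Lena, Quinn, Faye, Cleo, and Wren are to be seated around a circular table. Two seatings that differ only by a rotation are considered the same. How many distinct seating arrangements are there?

120

Around a circle, 6 distinct people have 6!/6 = (5)! = 120 rotationally distinct seatings.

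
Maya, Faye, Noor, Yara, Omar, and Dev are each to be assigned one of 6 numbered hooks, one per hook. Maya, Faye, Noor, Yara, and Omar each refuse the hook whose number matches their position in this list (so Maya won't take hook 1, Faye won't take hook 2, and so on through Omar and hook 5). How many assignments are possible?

309

Let Aᵢ (for 1 ≤ i ≤ 5) be the placements that put person i in their forbidden hook. Any j of these fix j positions, leaving (6−j)! ways to fill the rest, and there are C(5,j) ways to pick which j.
By inclusion–exclusion, the number of valid placements is Σ_{j=0}^{5} (−1)^j C(5,j)·(6−j)!.
Computing: 720 − 600 + 240 − 60 + 10 − 1 = 309.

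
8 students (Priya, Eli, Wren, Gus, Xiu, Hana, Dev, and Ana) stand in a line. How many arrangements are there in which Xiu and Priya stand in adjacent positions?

10080

Glue Xiu and Priya into one block (2 internal orders), leaving 7 units to arrange in a row.
So the count is 2·(7)! = 10080.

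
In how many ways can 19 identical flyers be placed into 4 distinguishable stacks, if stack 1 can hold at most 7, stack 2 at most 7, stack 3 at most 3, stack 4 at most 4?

10

By stars and bars, unrestricted non-negative solutions to x_1+…+x_4 = 19 number C(19+3,3) = 1540.
Subtract solutions that violate a single cap (substitute x_i' = x_i − (cap_i+1)): x_1 ≥ 8 gives C(14,3) = 364; x_2 ≥ 8 gives C(14,3) = 364; x_3 ≥ 4 gives C(18,3) = 816; x_4 ≥ 5 gives C(17,3) = 680. Together 2224.
Add back pairs where two caps are both exceeded: 20 + 120 + 84 + 120 + 84 + 286 = 714.
Subtract triples: 0 + 0 + 10 + 10 = 20.
By inclusion–exclusion the count is 1540 − 2224 + 714 − 20 = 10.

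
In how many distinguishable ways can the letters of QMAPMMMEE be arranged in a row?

The 9 letters of QMAPMMMEE have repeats: E appearing twice and M appearing 4 times.
Dividing 9! = 362880 by 4!·2! = 48 for the repeated letters gives 7560.

7560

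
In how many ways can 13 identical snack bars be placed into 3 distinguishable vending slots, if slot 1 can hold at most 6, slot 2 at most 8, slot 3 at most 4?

20

Without the upper bounds there are C(15,2) = 105 ways to split 13 among 3 vending slots.
Subtract solutions that violate a single cap (substitute x_i' = x_i − (cap_i+1)): x_1 ≥ 7 gives C(8,2) = 28; x_2 ≥ 9 gives C(6,2) = 15; x_3 ≥ 5 gives C(10,2) = 45. Together 88.
Add back pairs where two caps are both exceeded: 0 + 3 + 0 = 3.
By inclusion–exclusion the count is 105 − 88 + 3 = 20.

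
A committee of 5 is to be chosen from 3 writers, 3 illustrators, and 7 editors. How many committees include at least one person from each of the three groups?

Unrestricted: C(13,5) = 1287 ways to pick any 5 of the 13.
Selections missing a whole group: no writers → C(10,5) = 252; no illustrators → C(10,5) = 252; no editors → C(6,5) = 6.
Add back selections omitting two groups (i.e. drawn from a single group): C(3,5) + C(3,5) + C(7,5) = 21.
By inclusion–exclusion: 1287 − 510 + 21 = 798.

798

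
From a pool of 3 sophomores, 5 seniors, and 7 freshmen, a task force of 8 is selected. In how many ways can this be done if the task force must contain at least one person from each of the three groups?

5894

Unrestricted: C(15,8) = 6435 ways to pick any 8 of the 15.
Subtract selections that omit an entire group: no sophomores → C(12,8) = 495; no seniors → C(10,8) = 45; no freshmen → C(8,8) = 1.
Add back selections omitting two groups (i.e. drawn from a single group): C(3,8) + C(5,8) + C(7,8) = 0.
By inclusion–exclusion: 6435 − 541 + 0 = 5894.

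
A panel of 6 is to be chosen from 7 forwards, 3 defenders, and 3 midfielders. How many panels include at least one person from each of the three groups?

Total 6-person selections from all 13: C(13,6) = 1716.
Subtract selections that omit an entire group: no forwards → C(6,6) = 1; no defenders → C(10,6) = 210; no midfielders → C(10,6) = 210.
Add back selections omitting two groups (i.e. drawn from a single group): C(7,6) + C(3,6) + C(3,6) = 7.
By inclusion–exclusion: 1716 − 421 + 7 = 1302.

1302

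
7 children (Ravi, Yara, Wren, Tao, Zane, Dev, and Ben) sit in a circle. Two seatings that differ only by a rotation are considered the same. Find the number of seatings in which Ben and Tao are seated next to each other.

240

Treat {Ben, Tao} as one unit (2 internal orders) and seat the resulting 6 units around the table: (5)! circular arrangements.
So 2 × (5)! = 2 × 120 = 240.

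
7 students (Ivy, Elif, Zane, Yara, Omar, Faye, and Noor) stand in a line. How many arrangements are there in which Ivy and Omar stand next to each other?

Glue Ivy and Omar into one block (2 internal orders), leaving 6 units to arrange in a row.
That gives 2 × 6! = 2 × 720 = 1440.

1440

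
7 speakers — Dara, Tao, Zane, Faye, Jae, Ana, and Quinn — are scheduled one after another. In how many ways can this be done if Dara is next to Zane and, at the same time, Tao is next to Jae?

Treat {Dara,Zane} as one block (2 orders) and {Tao,Jae} as another (2 orders).
That leaves 5 units to arrange: 2 × 2 × 5! = 4 × 120 = 480.

480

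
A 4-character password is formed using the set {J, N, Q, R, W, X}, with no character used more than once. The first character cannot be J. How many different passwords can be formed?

300

The first character has 6−1 = 5 choices (anything except J).
The remaining 3 characters are filled from the other 5 symbols without repetition: 5 × 4 × 3 = 60.
Total: 5 × 60 = 300.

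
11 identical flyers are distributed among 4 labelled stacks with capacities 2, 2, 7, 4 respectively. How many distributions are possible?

Without the upper bounds there are C(14,3) = 364 ways to split 11 among 4 stacks.
Subtract solutions that violate a single cap (substitute x_i' = x_i − (cap_i+1)): x_1 ≥ 3 gives C(11,3) = 165; x_2 ≥ 3 gives C(11,3) = 165; x_3 ≥ 8 gives C(6,3) = 20; x_4 ≥ 5 gives C(9,3) = 84. Together 434.
Add back pairs where two caps are both exceeded: 56 + 1 + 20 + 1 + 20 + 0 = 98.
Subtract triples: 0 + 1 + 0 + 0 = 1.
By inclusion–exclusion the count is 364 − 434 + 98 − 1 = 27.

27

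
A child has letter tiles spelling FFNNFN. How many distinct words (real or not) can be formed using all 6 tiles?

20

Letter multiplicities in FFNNFN: F×3, N×3.
The number of distinct arrangements is 6!/(3!·3!) = 720/36 = 20.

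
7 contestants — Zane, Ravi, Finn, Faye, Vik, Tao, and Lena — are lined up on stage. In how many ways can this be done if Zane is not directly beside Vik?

Of the 7! = 5040 arrangements, those with Zane and Vik adjacent number 2 × 6! = 1440 (treat the pair as a block with 2 internal orders).
Complementary counting: 5040 − 1440 = 3600.

3600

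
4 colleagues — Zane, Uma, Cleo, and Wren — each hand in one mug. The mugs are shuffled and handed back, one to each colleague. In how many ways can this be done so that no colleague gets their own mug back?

9

Let Aᵢ be the assignments in which colleague i gets their own mug. We want the size of the complement of A₁∪…∪A_4.
By inclusion–exclusion this is Σ_{j=0}^{4} (−1)^j C(4,j)·(4−j)!.
Computing: 24 − 24 + 12 − 4 + 1 = 9.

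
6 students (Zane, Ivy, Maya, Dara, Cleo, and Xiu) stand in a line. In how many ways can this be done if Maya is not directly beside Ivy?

There are 6! = 720 arrangements in all. If Maya and Ivy are adjacent, merging them into one block gives 2·(5)! = 240 arrangements.
Complementary counting: 720 − 240 = 480.

480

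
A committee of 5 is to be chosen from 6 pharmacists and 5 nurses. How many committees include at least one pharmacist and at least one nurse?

Total 5-person selections from all 11: C(11,5) = 462.
Selections missing a whole group: no pharmacists → C(5,5) = 1; no nurses → C(6,5) = 6.
Both groups omitted at once is impossible, so 462 − 7 = 455.

455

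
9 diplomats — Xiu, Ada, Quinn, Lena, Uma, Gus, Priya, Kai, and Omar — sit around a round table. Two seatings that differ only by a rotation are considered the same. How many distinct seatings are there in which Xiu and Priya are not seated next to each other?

30240

Without the restriction there are (8)! = 40320 seatings.
Seatings with Xiu beside Priya: treat them as a block with 2 internal orders, giving 2 × (7)! = 10080.
Subtracting, 40320 − 10080 = 30240.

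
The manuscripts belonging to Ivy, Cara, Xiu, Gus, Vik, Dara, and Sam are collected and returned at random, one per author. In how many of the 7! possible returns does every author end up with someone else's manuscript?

Count assignments avoiding every fixed point. For any j of the 7 authors fixed to their own manuscript, the other 7−j can be arranged in (7−j)! ways.
By inclusion–exclusion this is Σ_{j=0}^{7} (−1)^j C(7,j)·(7−j)!.
Computing: 5040 − 5040 + 2520 − 840 + 210 − 42 + 7 − 1 = 1854.

1854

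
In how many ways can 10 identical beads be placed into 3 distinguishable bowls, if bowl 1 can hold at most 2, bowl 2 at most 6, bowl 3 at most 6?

12

Ignoring the caps, the number of non-negative solutions to x_1+…+x_3 = 10 is C(12,2) = 66.
Subtract solutions that violate a single cap (substitute x_i' = x_i − (cap_i+1)): x_1 ≥ 3 gives C(9,2) = 36; x_2 ≥ 7 gives C(5,2) = 10; x_3 ≥ 7 gives C(5,2) = 10. Together 56.
Add back pairs where two caps are both exceeded: 1 + 1 + 0 = 2.
By inclusion–exclusion the count is 66 − 56 + 2 = 12.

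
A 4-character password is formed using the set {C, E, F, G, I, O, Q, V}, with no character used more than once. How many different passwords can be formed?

This is a permutation of 4 out of 8: P(8,4) = 8!/4!.
8 × 7 × 6 × 5 = 1680.

1680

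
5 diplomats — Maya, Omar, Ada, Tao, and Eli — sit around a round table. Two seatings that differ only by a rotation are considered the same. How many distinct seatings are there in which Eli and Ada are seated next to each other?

Glue Eli and Ada into a block (2 internal orders). Seating 4 units around a circle gives (3)! arrangements.
So 2 × (3)! = 2 × 6 = 12.

12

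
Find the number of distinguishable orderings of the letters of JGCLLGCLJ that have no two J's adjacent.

5880

There are 9!/(3!·2!·2!·2!) = 7560 arrangements of JGCLLGCLJ in total.
Arrangements with the J's together: treat JJ as one letter, giving (8)!/(3!·2!·2!) = 1680.
Subtracting, 7560 − 1680 = 5880 arrangements keep the J's apart.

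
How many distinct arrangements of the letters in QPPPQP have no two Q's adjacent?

10

Total arrangements of QPPPQP: 6!/(4!·2!) = 15.
If the two Q's are adjacent, glue them into one block, leaving 5 items to arrange: (5)!/(4!) = 5 ways.
Subtracting, 15 − 5 = 10 arrangements keep the Q's apart.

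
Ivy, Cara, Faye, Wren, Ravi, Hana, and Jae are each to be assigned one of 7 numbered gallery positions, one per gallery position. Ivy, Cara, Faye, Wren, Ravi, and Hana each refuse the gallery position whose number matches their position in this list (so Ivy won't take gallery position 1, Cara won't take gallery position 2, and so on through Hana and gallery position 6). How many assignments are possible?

2119

Let Aᵢ (for 1 ≤ i ≤ 6) be the placements that put person i in their forbidden gallery position. Any j of these fix j positions, leaving (7−j)! ways to fill the rest, and there are C(6,j) ways to pick which j.
By inclusion–exclusion, the number of valid placements is Σ_{j=0}^{6} (−1)^j C(6,j)·(7−j)!.
Computing: 5040 − 4320 + 1800 − 480 + 90 − 12 + 1 = 2119.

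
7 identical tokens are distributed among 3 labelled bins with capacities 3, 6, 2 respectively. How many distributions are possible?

11

By stars and bars, unrestricted non-negative solutions to x_1+…+x_3 = 7 number C(7+2,2) = 36.
Subtract solutions that violate a single cap (substitute x_i' = x_i − (cap_i+1)): x_1 ≥ 4 gives C(5,2) = 10; x_2 ≥ 7 gives C(2,2) = 1; x_3 ≥ 3 gives C(6,2) = 15. Together 26.
Add back pairs where two caps are both exceeded: 0 + 1 + 0 = 1.
By inclusion–exclusion the count is 36 − 26 + 1 = 11.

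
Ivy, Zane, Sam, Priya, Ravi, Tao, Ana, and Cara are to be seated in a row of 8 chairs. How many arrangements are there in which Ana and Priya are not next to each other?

30240

There are 8! = 40320 arrangements in all. If Ana and Priya are adjacent, merging them into one block gives 2·(7)! = 10080 arrangements.
So 40320 − 10080 = 30240 arrangements keep them apart.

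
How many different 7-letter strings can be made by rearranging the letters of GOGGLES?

840

Letter multiplicities in GOGGLES: E×1, G×3, L×1, O×1, S×1.
Dividing 7! = 5040 by 3! = 6 for the repeated letters gives 840.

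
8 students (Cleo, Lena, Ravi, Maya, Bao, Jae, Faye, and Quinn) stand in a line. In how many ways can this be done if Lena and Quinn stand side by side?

10080

Glue Lena and Quinn into one block (2 internal orders), leaving 7 units to arrange in a row.
That gives 2 × 7! = 2 × 5040 = 10080.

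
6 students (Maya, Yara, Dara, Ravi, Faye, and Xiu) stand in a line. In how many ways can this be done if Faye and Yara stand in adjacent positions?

240

Treat {Faye, Yara} as a single unit. There are 5 units to order, and the pair itself can be ordered 2 ways.
So the count is 2·(5)! = 240.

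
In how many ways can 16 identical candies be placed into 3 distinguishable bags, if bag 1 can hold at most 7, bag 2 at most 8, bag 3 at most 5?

15

Ignoring the caps, the number of non-negative solutions to x_1+…+x_3 = 16 is C(18,2) = 153.
Subtract solutions that violate a single cap (substitute x_i' = x_i − (cap_i+1)): x_1 ≥ 8 gives C(10,2) = 45; x_2 ≥ 9 gives C(9,2) = 36; x_3 ≥ 6 gives C(12,2) = 66. Together 147.
Add back pairs where two caps are both exceeded: 0 + 6 + 3 = 9.
By inclusion–exclusion the count is 153 − 147 + 9 = 15.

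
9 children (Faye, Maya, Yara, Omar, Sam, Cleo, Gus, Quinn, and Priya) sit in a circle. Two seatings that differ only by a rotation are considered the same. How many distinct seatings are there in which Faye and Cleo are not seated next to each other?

30240

Without the restriction there are (8)! = 40320 seatings.
Seatings with Faye beside Cleo: treat them as a block with 2 internal orders, giving 2 × (7)! = 10080.
Subtracting, 40320 − 10080 = 30240.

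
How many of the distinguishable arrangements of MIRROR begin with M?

Fix M in the first position and arrange the remaining 5 letters.
Those 5 letters have R appearing 3 times, giving (5)!/(3!) = 20.

20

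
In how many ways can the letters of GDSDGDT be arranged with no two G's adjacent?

300

Total arrangements of GDSDGDT: 7!/(3!·2!) = 420.
Arrangements with the G's together: treat GG as one letter, giving (6)!/(3!) = 120.
Hence 420 − 120 = 300.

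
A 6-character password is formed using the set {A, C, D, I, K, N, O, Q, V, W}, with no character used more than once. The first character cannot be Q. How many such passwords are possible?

136080

The first character has 10−1 = 9 choices (anything except Q).
The remaining 5 characters are filled from the other 9 symbols without repetition: 9 × 8 × 7 × 6 × 5 = 15120.
Total: 9 × 15120 = 136080.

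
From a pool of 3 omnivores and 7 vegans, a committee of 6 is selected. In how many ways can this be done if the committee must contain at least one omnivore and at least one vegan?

203

With no constraint there are C(10,6) = 210 possible selections.
Subtract selections that omit an entire group: no omnivores → C(7,6) = 7; no vegans → C(3,6) = 0.
Both groups omitted at once is impossible, so 210 − 7 = 203.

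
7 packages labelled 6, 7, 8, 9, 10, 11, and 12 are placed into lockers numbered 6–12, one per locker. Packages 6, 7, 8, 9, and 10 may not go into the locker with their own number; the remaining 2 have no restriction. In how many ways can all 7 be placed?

Let Aᵢ (for 6 ≤ i ≤ 10) be the placements that put package i in its forbidden locker. Any j of these fix j positions, leaving (7−j)! ways to fill the rest, and there are C(5,j) ways to pick which j.
By inclusion–exclusion, the number of valid placements is Σ_{j=0}^{5} (−1)^j C(5,j)·(7−j)!.
Computing: 5040 − 3600 + 1200 − 240 + 30 − 2 = 2428.

2428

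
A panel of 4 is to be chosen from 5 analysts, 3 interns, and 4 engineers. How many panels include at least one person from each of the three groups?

270

Total 4-person selections from all 12: C(12,4) = 495.
Selections missing a whole group: no analysts → C(7,4) = 35; no interns → C(9,4) = 126; no engineers → C(8,4) = 70.
Add back selections omitting two groups (i.e. drawn from a single group): C(5,4) + C(3,4) + C(4,4) = 6.
By inclusion–exclusion: 495 − 231 + 6 = 270.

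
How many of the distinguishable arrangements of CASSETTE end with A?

630

Fix A in the last position and arrange the remaining 7 letters.
Those 7 letters have E appearing twice, S appearing twice, and T appearing twice, giving (7)!/(2!·2!·2!) = 630.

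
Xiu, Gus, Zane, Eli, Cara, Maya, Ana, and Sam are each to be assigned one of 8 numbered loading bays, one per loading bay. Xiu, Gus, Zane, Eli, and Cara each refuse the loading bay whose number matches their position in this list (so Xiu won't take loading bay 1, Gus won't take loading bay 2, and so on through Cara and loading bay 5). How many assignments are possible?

Let Aᵢ (for 1 ≤ i ≤ 5) be the placements that put person i in their forbidden loading bay. Any j of these fix j positions, leaving (8−j)! ways to fill the rest, and there are C(5,j) ways to pick which j.
By inclusion–exclusion, the number of valid placements is Σ_{j=0}^{5} (−1)^j C(5,j)·(8−j)!.
Computing: 40320 − 25200 + 7200 − 1200 + 120 − 6 = 21234.

21234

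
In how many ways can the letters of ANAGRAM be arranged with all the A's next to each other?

Treat the 3 copies of A as a single block. The multiset to arrange is then {AAA, G, M, N, R}, 5 items in all.
All 5 items are distinct, so there are (5)! = 120 arrangements.

120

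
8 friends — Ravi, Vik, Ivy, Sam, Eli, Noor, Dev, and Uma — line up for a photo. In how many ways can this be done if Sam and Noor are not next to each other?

There are 8! = 40320 arrangements in all. If Sam and Noor are adjacent, merging them into one block gives 2·(7)! = 10080 arrangements.
Complementary counting: 40320 − 10080 = 30240.

30240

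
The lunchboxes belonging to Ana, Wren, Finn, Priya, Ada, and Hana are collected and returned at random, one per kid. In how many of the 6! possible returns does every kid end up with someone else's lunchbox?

This is the derangement count D_6: permutations of 6 items with no fixed point.
By inclusion–exclusion this is Σ_{j=0}^{6} (−1)^j C(6,j)·(6−j)!.
Computing: 720 − 720 + 360 − 120 + 30 − 6 + 1 = 265.

265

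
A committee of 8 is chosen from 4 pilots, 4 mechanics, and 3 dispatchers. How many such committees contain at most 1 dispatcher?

25

Split by how many dispatchers are chosen (0 through 1).
Sum: C(3,0)·C(8,8) + C(3,1)·C(8,7) = 1 + 24 = 25.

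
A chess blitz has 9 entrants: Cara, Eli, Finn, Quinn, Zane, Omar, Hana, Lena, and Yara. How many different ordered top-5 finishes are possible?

There are 9 choices for 1st place, 8 for 2nd, and so on down to 5 for position 5.
That gives 9 × 8 × 7 × 6 × 5 = 15120.

15120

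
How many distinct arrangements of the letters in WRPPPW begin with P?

30

With the first slot taken by P, it remains to arrange the other 5 letters (WRPPW).
Those 5 letters have P appearing twice and W appearing twice, giving (5)!/(2!·2!) = 30.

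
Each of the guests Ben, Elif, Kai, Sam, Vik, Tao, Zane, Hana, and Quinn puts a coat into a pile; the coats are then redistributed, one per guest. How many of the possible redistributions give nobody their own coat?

This is the derangement count D_9: permutations of 9 items with no fixed point.
By inclusion–exclusion this is Σ_{j=0}^{9} (−1)^j C(9,j)·(9−j)!.
Computing: 362880 − 362880 + 181440 − 60480 + 15120 − 3024 + 504 − 72 + 9 − 1 = 133496.

133496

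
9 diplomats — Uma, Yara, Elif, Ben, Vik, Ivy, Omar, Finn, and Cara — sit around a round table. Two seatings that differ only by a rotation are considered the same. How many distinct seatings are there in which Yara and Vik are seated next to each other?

10080

Glue Yara and Vik into a block (2 internal orders). Seating 8 units around a circle gives (7)! arrangements.
So 2 × (7)! = 2 × 5040 = 10080.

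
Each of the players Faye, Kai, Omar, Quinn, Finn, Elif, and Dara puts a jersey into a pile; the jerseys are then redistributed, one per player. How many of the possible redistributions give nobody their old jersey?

1854

Let Aᵢ be the assignments in which player i gets their old jersey. We want the size of the complement of A₁∪…∪A_7.
By inclusion–exclusion this is Σ_{j=0}^{7} (−1)^j C(7,j)·(7−j)!.
Computing: 5040 − 5040 + 2520 − 840 + 210 − 42 + 7 − 1 = 1854.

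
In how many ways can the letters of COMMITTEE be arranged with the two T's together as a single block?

10080

Treat the 2 copies of T as a single block. The multiset to arrange is then {TT, C, E, E, I, M, M, O}, 8 items in all.
That gives (8)!/(2!·2!) = 10080 arrangements.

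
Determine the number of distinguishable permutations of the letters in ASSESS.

Letter multiplicities in ASSESS: A×1, E×1, S×4.
The number of distinct arrangements is 6!/(4!) = 720/24 = 30.

30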